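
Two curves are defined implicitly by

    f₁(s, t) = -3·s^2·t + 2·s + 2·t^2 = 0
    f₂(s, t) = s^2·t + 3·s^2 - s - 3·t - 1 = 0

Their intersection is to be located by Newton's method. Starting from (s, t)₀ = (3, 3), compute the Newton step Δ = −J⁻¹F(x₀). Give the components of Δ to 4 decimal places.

(-1.2817, 0.6432)

At (3, 3): F = (-57.0000, 41.0000).
Jacobian J = [[-6·s·t + 2, -3·s^2 + 4·t], [2·s·t + 6·s - 1, s^2 - 3]].
At the point, J = [[-52.0000, -15.0000], [35.0000, 6.0000]] (det J = 213.0000).
Solving J·Δ = −F gives Δ = (-1.2817, 0.6432).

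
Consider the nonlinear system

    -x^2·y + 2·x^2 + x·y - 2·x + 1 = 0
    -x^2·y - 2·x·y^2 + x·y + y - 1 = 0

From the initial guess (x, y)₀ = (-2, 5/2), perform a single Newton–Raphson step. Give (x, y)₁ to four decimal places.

(-3.0400, 1.7333)

At (-2, 5/2): F = (-2.0000, 11.5000).
Jacobian J = [[-2·x·y + 4·x + y - 2, -x^2 + x], [-2·x·y - 2·y^2 + y, -x^2 - 4·x·y + x + 1]].
At the point, J = [[2.5000, -6.0000], [0.0000, 15.0000]] (det J = 37.5000).
Solving J·Δ = −F gives Δ = (-1.0400, -0.7667).
Then the next iterate is (x, y)₁ = (-3.0400, 1.7333).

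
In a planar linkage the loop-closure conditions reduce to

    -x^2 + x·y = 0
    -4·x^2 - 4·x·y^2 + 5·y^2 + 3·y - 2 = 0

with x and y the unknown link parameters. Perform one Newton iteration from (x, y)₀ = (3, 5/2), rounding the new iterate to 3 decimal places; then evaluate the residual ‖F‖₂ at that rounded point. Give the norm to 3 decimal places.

At (3, 5/2): F = (-1.500, -74.250).
Jacobian J = [[-2·x + y, x], [-8·x - 4·y^2, -8·x·y + 10·y + 3]].
At the point, J = [[-3.500, 3.000], [-49.000, -32.000]] (det J = 259.000).
Solving J·Δ = −F gives Δ = (-1.045, -0.720).
Then the next iterate is (x, y)₁ = (1.955, 1.780).
Re-evaluating at (1.955, 1.780): F = (-0.34213, -20.88299), so ‖F‖₂ = 20.886.

20.886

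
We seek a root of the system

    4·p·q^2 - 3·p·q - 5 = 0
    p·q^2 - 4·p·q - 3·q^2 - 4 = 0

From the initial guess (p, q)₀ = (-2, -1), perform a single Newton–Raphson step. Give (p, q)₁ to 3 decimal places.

At (-2, -1): F = (-19.000, -17.000).
Jacobian J = [[4·q^2 - 3·q, 8·p·q - 3·p], [q^2 - 4·q, 2·p·q - 4·p - 6·q]].
At the point, J = [[7.000, 22.000], [5.000, 18.000]] (det J = 16.000).
Solving J·Δ = −F gives Δ = (-2.000, 1.500).
Then the next iterate is (p, q)₁ = (-4.000, 0.500).

(-4.000, 0.500)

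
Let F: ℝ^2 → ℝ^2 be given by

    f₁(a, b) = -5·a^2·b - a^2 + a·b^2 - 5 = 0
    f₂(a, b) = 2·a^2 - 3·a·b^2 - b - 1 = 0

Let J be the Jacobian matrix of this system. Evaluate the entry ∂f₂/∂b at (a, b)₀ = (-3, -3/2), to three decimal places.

∂f₂/∂b = -6·a·b - 1.
At (-3, -3/2) this is -28.000.

-28.000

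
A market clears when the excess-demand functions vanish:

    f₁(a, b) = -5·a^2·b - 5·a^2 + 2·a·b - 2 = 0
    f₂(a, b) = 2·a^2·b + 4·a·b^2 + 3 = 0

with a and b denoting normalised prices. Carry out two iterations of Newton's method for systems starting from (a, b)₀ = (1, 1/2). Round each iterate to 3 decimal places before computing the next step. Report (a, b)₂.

At (1, 1/2): F = (-8.500, 5.000).
Jacobian J = [[-10·a·b - 10·a + 2·b, -5·a^2 + 2·a], [4·a·b + 4·b^2, 2·a^2 + 8·a·b]].
At the point, J = [[-14.000, -3.000], [3.000, 6.000]] (det J = -75.000).
Solving J·Δ = −F gives Δ = (-0.480, -0.593).
Then the next iterate is (a, b)₁ = (0.520, -0.093).
Round to (0.520, -0.093) and repeat: F = (-3.32298, 2.96770), J = [[-4.90240, -0.312], [-0.15884, 0.15392]].
Δ = (0.515, -18.749), so (a, b)₂ = (1.035, -18.842).

(1.035, -18.842)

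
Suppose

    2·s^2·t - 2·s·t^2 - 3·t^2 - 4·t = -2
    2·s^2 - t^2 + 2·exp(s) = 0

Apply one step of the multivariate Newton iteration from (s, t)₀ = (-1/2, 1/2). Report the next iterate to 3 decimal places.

(2.434, -0.346)

At (-1/2, 1/2): F = (-0.250, 1.46306).
Jacobian J = [[4·s·t - 2·t^2, 2·s^2 - 4·s·t - 6·t - 4], [4·s + 2·exp(s), -2·t]].
At the point, J = [[-1.500, -5.500], [-0.78694, -1.000]] (det J = -2.82816).
Solving J·Δ = −F gives Δ = (2.934, -0.846).
Then the next iterate is (s, t)₁ = (2.434, -0.346).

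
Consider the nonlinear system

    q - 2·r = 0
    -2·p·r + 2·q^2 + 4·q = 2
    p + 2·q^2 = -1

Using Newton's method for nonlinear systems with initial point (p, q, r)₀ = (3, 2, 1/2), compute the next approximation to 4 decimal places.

(0.4118, 0.8235, 0.4118)

At (3, 2, 1/2): F = (1.0000, 11.0000, 12.0000).
Jacobian J = [[0, 1, -2], [-2·r, 4·q + 4, -2·p], [1, 4·q, 0]].
At the point, J = [[0.0000, 1.0000, -2.0000], [-1.0000, 12.0000, -6.0000], [1.0000, 8.0000, 0.0000]] (det J = 34.0000).
Solving J·Δ = −F gives Δ = (-2.5882, -1.1765, -0.0882).
Then the next iterate is (p, q, r)₁ = (0.4118, 0.8235, 0.4118).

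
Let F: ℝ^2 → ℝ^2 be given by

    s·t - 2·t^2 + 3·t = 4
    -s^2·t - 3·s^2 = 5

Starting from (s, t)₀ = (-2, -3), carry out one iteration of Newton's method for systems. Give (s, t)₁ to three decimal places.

At (-2, -3): F = (-25.000, -5.000).
Jacobian J = [[t, s - 4·t + 3], [-2·s·t - 6·s, -s^2]].
At the point, J = [[-3.000, 13.000], [0.000, -4.000]] (det J = 12.000).
Solving J·Δ = −F gives Δ = (-13.750, -1.250).
Then the next iterate is (s, t)₁ = (-15.750, -4.250).

(-15.750, -4.250)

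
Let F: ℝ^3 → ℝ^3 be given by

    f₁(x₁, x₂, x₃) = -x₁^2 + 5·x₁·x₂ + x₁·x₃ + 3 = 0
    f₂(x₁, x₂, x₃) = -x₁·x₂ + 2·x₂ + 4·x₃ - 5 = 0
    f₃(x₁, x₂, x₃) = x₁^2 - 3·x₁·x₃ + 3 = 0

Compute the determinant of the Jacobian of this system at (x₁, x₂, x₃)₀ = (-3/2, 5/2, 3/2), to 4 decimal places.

J = [[-2·x₁ + 5·x₂ + x₃, 5·x₁, x₁], [-x₂, -x₁ + 2, 4], [2·x₁ - 3·x₃, 0, -3·x₁]].
At the point, J = [[17.0000, -7.5000, -1.5000], [-2.5000, 3.5000, 4.0000], [-7.5000, 0.0000, 4.5000]].
det J = 369.0000.

369.0000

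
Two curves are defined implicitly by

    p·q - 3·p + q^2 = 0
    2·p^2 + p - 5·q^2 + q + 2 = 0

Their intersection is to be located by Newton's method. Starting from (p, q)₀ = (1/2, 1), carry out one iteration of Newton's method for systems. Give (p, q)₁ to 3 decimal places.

(0.262, 0.810)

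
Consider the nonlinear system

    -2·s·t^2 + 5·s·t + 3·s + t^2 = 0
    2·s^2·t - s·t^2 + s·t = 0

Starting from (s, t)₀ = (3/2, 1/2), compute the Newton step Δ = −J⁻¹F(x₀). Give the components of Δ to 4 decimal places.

At (3/2, 1/2): F = (7.7500, 2.6250).
Jacobian J = [[-2·t^2 + 5·t + 3, -4·s·t + 5·s + 2·t], [4·s·t - t^2 + t, 2·s^2 - 2·s·t + s]].
At the point, J = [[5.0000, 5.5000], [3.2500, 4.5000]] (det J = 4.6250).
Solving J·Δ = −F gives Δ = (-4.4189, 2.6081).

(-4.4189, 2.6081)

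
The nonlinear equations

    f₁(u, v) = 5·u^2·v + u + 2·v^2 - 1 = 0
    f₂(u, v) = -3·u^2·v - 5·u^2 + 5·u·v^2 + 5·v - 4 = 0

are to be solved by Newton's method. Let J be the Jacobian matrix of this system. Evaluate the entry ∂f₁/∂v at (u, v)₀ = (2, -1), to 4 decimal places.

∂f₁/∂v = 5·u^2 + 4·v.
At (2, -1) this is 16.0000.

16.0000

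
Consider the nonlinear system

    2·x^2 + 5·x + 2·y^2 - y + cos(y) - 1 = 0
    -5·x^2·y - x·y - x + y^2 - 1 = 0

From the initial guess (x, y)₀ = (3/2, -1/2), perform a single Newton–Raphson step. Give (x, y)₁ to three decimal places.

(0.253, -0.835)

At (3/2, -1/2): F = (12.87758, 4.125).
Jacobian J = [[4·x + 5, 4·y - sin(y) - 1], [-10·x·y - y - 1, -5·x^2 - x + 2·y]].
At the point, J = [[11.000, -2.52057], [7.000, -13.750]] (det J = -133.60598).
Solving J·Δ = −F gives Δ = (-1.247, -0.335).
Then the next iterate is (x, y)₁ = (0.253, -0.835).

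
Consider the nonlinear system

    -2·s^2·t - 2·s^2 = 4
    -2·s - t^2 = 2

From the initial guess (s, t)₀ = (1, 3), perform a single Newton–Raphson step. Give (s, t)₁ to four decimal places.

At (1, 3): F = (-12.0000, -13.0000).
Jacobian J = [[-4·s·t - 4·s, -2·s^2], [-2, -2·t]].
At the point, J = [[-16.0000, -2.0000], [-2.0000, -6.0000]] (det J = 92.0000).
Solving J·Δ = −F gives Δ = (-0.5000, -2.0000).
Then the next iterate is (s, t)₁ = (0.5000, 1.0000).

(0.5000, 1.0000)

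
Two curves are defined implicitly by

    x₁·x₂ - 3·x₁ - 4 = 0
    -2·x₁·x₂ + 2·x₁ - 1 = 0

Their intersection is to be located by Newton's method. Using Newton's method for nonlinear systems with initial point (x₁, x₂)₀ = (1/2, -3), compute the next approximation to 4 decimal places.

(-2.2500, -22.0000)

At (1/2, -3): F = (-7.0000, 3.0000).
Jacobian J = [[x₂ - 3, x₁], [-2·x₂ + 2, -2·x₁]].
At the point, J = [[-6.0000, 0.5000], [8.0000, -1.0000]] (det J = 2.0000).
Solving J·Δ = −F gives Δ = (-2.7500, -19.0000).
Then the next iterate is (x₁, x₂)₁ = (-2.2500, -22.0000).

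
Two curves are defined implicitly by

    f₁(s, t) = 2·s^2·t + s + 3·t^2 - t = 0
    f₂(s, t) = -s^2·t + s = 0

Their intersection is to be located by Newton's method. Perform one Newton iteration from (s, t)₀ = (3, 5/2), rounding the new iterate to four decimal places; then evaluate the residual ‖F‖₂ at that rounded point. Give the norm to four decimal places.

15.1988

At (3, 5/2): F = (64.2500, -19.5000).
Jacobian J = [[4·s·t + 1, 2·s^2 + 6·t - 1], [-2·s·t + 1, -s^2]].
At the point, J = [[31.0000, 32.0000], [-14.0000, -9.0000]] (det J = 169.0000).
Solving J·Δ = −F gives Δ = (-0.2707, -1.7456).
Then the next iterate is (s, t)₁ = (2.7293, 0.7544).
Re-evaluating at (2.7293, 0.7544): F = (14.921428, -2.890285), so ‖F‖₂ = 15.1988.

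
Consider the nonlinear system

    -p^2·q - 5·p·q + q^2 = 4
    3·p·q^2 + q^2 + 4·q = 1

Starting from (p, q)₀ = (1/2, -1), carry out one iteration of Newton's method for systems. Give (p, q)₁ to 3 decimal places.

(1.909, 0.727)

At (1/2, -1): F = (-0.250, -2.500).
Jacobian J = [[-2·p·q - 5·q, -p^2 - 5·p + 2·q], [3·q^2, 6·p·q + 2·q + 4]].
At the point, J = [[6.000, -4.750], [3.000, -1.000]] (det J = 8.250).
Solving J·Δ = −F gives Δ = (1.409, 1.727).
Then the next iterate is (p, q)₁ = (1.909, 0.727).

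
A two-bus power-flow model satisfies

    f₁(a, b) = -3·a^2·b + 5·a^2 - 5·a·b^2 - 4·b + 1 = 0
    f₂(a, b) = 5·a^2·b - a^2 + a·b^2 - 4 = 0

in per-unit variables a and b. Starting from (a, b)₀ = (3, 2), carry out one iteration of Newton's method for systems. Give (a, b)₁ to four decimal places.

(2.0076, 1.4484)

At (3, 2): F = (-76.0000, 89.0000).
Jacobian J = [[-6·a·b + 10·a - 5·b^2, -3·a^2 - 10·a·b - 4], [10·a·b - 2·a + b^2, 5·a^2 + 2·a·b]].
At the point, J = [[-26.0000, -91.0000], [58.0000, 57.0000]] (det J = 3796.0000).
Solving J·Δ = −F gives Δ = (-0.9924, -0.5516).
Then the next iterate is (a, b)₁ = (2.0076, 1.4484).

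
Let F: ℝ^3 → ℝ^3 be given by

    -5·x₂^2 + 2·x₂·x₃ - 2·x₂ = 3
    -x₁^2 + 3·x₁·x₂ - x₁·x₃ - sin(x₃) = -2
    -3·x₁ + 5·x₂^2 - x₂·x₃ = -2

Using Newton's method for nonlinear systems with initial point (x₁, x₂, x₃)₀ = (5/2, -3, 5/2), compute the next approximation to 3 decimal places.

(1.287, -1.616, 0.610)

At (5/2, -3, 5/2): F = (-57.000, -33.59847, 47.000).
Jacobian J = [[0, -10·x₂ + 2·x₃ - 2, 2·x₂], [-2·x₁ + 3·x₂ - x₃, 3·x₁, -x₁ - cos(x₃)], [-3, 10·x₂ - x₃, -x₂]].
At the point, J = [[0.000, 33.000, -6.000], [-16.500, 7.500, -1.69886], [-3.000, -32.500, 3.000]] (det J = -1550.81322).
Solving J·Δ = −F gives Δ = (-1.213, 1.384, -1.890).
Then the next iterate is (x₁, x₂, x₃)₁ = (1.287, -1.616, 0.610).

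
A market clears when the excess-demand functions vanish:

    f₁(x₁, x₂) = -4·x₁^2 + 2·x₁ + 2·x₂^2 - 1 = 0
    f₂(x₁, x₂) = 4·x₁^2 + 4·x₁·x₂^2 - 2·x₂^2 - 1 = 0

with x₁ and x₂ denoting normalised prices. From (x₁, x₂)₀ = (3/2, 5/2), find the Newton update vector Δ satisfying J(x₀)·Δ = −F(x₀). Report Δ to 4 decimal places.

At (3/2, 5/2): F = (5.5000, 33.0000).
Jacobian J = [[-8·x₁ + 2, 4·x₂], [8·x₁ + 4·x₂^2, 8·x₁·x₂ - 4·x₂]].
At the point, J = [[-10.0000, 10.0000], [37.0000, 20.0000]] (det J = -570.0000).
Solving J·Δ = −F gives Δ = (-0.3860, -0.9360).

(-0.3860, -0.9360)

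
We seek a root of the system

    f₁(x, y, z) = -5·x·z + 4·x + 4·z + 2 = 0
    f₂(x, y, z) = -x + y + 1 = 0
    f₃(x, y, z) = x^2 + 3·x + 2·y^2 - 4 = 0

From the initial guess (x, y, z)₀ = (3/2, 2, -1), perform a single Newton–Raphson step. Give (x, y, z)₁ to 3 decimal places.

(1.589, 0.589, 2.515)

At (3/2, 2, -1): F = (11.500, 1.500, 10.750).
Jacobian J = [[-5·z + 4, 0, -5·x + 4], [-1, 1, 0], [2·x + 3, 4·y, 0]].
At the point, J = [[9.000, 0.000, -3.500], [-1.000, 1.000, 0.000], [6.000, 8.000, 0.000]] (det J = 49.000).
Solving J·Δ = −F gives Δ = (0.089, -1.411, 3.515).
Then the next iterate is (x, y, z)₁ = (1.589, 0.589, 2.515).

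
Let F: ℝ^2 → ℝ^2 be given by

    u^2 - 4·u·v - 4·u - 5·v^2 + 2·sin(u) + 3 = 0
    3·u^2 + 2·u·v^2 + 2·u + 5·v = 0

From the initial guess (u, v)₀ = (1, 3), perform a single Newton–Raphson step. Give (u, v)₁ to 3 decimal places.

At (1, 3): F = (-55.31706, 38.000).
Jacobian J = [[2·u - 4·v + 2·cos(u) - 4, -4·u - 10·v], [6·u + 2·v^2 + 2, 4·u·v + 5]].
At the point, J = [[-12.91940, -34.000], [26.000, 17.000]] (det J = 664.37028).
Solving J·Δ = −F gives Δ = (-0.529, -1.426).
Then the next iterate is (u, v)₁ = (0.471, 1.574).

(0.471, 1.574)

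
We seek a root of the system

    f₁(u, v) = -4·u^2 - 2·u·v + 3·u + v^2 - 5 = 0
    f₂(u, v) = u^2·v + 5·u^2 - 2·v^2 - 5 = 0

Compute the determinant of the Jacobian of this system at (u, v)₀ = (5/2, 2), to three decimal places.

71.750

J = [[-8·u - 2·v + 3, -2·u + 2·v], [2·u·v + 10·u, u^2 - 4·v]].
At the point, J = [[-21.000, -1.000], [35.000, -1.750]].
det J = 71.750.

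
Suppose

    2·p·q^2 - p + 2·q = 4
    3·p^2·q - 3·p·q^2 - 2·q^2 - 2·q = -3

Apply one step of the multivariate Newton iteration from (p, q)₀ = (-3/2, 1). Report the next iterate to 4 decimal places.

(-1.3203, 0.1699)

At (-3/2, 1): F = (-3.5000, 10.2500).
Jacobian J = [[2·q^2 - 1, 4·p·q + 2], [6·p·q - 3·q^2, 3·p^2 - 6·p·q - 4·q - 2]].
At the point, J = [[1.0000, -4.0000], [-12.0000, 9.7500]] (det J = -38.2500).
Solving J·Δ = −F gives Δ = (0.1797, -0.8301).
Then the next iterate is (p, q)₁ = (-1.3203, 0.1699).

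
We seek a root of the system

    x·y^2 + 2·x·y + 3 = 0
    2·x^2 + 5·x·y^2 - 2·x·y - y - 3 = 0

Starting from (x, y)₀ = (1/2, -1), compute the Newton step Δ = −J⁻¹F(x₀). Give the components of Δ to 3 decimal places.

At (1/2, -1): F = (2.500, 2.000).
Jacobian J = [[y^2 + 2·y, 2·x·y + 2·x], [4·x + 5·y^2 - 2·y, 10·x·y - 2·x - 1]].
At the point, J = [[-1.000, 0.000], [9.000, -7.000]] (det J = 7.000).
Solving J·Δ = −F gives Δ = (2.500, 3.500).

(2.500, 3.500)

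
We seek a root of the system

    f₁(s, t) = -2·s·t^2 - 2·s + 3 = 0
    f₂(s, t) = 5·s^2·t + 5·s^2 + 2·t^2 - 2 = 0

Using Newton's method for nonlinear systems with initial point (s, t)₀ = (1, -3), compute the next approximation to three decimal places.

(0.876, -1.789)

At (1, -3): F = (-17.000, 6.000).
Jacobian J = [[-2·t^2 - 2, -4·s·t], [10·s·t + 10·s, 5·s^2 + 4·t]].
At the point, J = [[-20.000, 12.000], [-20.000, -7.000]] (det J = 380.000).
Solving J·Δ = −F gives Δ = (-0.124, 1.211).
Then the next iterate is (s, t)₁ = (0.876, -1.789).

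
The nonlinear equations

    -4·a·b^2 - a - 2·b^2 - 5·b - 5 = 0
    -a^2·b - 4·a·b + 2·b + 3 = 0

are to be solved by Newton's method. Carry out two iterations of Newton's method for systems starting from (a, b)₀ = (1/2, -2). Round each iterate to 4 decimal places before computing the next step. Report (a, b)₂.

(-0.0856, -1.0696)

At (1/2, -2): F = (-11.5000, 3.5000).
Jacobian J = [[-4·b^2 - 1, -8·a·b - 4·b - 5], [-2·a·b - 4·b, -a^2 - 4·a + 2]].
At the point, J = [[-17.0000, 11.0000], [10.0000, -0.2500]] (det J = -105.7500).
Solving J·Δ = −F gives Δ = (-0.3369, 0.5248).
Then the next iterate is (a, b)₁ = (0.1631, -1.4752).
Round to (0.1631, -1.4752) and repeat: F = (-3.559293, 1.051263), J = [[-9.704860, 2.825641], [6.382010, 1.320998]].
Δ = (-0.2487, 0.4056), so (a, b)₂ = (-0.0856, -1.0696).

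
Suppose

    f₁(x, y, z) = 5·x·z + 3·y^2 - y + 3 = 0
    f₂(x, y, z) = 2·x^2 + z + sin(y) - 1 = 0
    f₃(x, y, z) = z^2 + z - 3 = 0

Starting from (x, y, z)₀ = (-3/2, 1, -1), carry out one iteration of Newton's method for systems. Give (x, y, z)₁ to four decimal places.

(-2.1302, -6.6302, -4.0000)

At (-3/2, 1, -1): F = (12.5000, 3.341471, -3.0000).
Jacobian J = [[5·z, 6·y - 1, 5·x], [4·x, cos(y), 1], [0, 0, 2·z + 1]].
At the point, J = [[-5.0000, 5.0000, -7.5000], [-6.0000, 0.540302, 1.0000], [0.0000, 0.0000, -1.0000]] (det J = -27.298488).
Solving J·Δ = −F gives Δ = (-0.6302, -7.6302, -3.0000).
Then the next iterate is (x, y, z)₁ = (-2.1302, -6.6302, -4.0000).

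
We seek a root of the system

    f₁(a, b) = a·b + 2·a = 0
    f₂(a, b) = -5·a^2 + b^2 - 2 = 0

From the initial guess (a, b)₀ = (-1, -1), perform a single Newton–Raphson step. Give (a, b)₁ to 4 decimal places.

At (-1, -1): F = (-1.0000, -6.0000).
Jacobian J = [[b + 2, a], [-10·a, 2·b]].
At the point, J = [[1.0000, -1.0000], [10.0000, -2.0000]] (det J = 8.0000).
Solving J·Δ = −F gives Δ = (0.5000, -0.5000).
Then the next iterate is (a, b)₁ = (-0.5000, -1.5000).

(-0.5000, -1.5000)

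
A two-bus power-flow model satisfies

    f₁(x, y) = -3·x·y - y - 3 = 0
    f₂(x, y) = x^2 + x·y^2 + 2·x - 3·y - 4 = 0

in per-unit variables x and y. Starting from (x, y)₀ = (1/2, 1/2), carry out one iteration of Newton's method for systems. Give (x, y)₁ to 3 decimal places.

(0.474, -1.184)

At (1/2, 1/2): F = (-4.250, -4.125).
Jacobian J = [[-3·y, -3·x - 1], [2·x + y^2 + 2, 2·x·y - 3]].
At the point, J = [[-1.500, -2.500], [3.250, -2.500]] (det J = 11.875).
Solving J·Δ = −F gives Δ = (-0.026, -1.684).
Then the next iterate is (x, y)₁ = (0.474, -1.184).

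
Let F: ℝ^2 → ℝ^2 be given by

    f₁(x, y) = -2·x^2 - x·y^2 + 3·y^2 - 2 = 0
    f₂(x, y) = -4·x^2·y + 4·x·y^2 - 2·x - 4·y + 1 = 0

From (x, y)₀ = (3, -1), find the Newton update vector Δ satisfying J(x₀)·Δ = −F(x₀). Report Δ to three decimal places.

At (3, -1): F = (-20.000, 47.000).
Jacobian J = [[-4·x - y^2, -2·x·y + 6·y], [-8·x·y + 4·y^2 - 2, -4·x^2 + 8·x·y - 4]].
At the point, J = [[-13.000, 0.000], [26.000, -64.000]] (det J = 832.000).
Solving J·Δ = −F gives Δ = (-1.538, 0.109).

(-1.538, 0.109)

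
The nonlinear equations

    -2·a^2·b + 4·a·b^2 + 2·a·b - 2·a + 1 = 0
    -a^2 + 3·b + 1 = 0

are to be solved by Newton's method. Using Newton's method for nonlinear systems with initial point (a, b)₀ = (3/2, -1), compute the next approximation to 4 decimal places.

At (3/2, -1): F = (5.5000, -4.2500).
Jacobian J = [[-4·a·b + 4·b^2 + 2·b - 2, -2·a^2 + 8·a·b + 2·a], [-2·a, 3]].
At the point, J = [[6.0000, -13.5000], [-3.0000, 3.0000]] (det J = -22.5000).
Solving J·Δ = −F gives Δ = (-1.8167, -0.4000).
Then the next iterate is (a, b)₁ = (-0.3167, -1.4000).

(-0.3167, -1.4000)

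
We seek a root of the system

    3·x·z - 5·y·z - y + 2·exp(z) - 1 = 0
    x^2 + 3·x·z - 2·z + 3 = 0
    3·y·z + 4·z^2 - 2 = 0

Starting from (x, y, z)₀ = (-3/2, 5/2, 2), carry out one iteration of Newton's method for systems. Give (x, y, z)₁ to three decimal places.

(-0.765, 1.008, 1.147)

At (-3/2, 5/2, 2): F = (-22.72189, -7.750, 29.000).
Jacobian J = [[3·z, -5·z - 1, 3·x - 5·y + 2·exp(z)], [2·x + 3·z, 0, 3·x - 2], [0, 3·z, 3·y + 8·z]].
At the point, J = [[6.000, -11.000, -2.22189], [3.000, 0.000, -6.500], [0.000, 6.000, 23.500]] (det J = 969.50602).
Solving J·Δ = −F gives Δ = (0.735, -1.492, -0.853).
Then the next iterate is (x, y, z)₁ = (-0.765, 1.008, 1.147).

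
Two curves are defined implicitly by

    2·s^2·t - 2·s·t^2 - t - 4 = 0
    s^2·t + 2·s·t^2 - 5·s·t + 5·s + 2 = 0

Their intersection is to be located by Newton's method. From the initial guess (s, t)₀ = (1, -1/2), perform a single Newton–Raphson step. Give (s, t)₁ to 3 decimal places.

(1.250, 1.375)

At (1, -1/2): F = (-5.000, 9.500).
Jacobian J = [[4·s·t - 2·t^2, 2·s^2 - 4·s·t - 1], [2·s·t + 2·t^2 - 5·t + 5, s^2 + 4·s·t - 5·s]].
At the point, J = [[-2.500, 3.000], [7.000, -6.000]] (det J = -6.000).
Solving J·Δ = −F gives Δ = (0.250, 1.875).
Then the next iterate is (s, t)₁ = (1.250, 1.375).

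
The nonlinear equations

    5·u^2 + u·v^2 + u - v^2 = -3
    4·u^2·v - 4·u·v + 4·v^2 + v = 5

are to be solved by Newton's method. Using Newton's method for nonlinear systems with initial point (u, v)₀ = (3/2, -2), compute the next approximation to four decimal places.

(0.7390, -0.7353)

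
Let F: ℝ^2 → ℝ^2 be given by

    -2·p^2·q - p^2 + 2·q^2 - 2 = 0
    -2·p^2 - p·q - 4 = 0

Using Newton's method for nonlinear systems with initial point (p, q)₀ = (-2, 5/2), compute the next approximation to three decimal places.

(-1.649, 5.034)

At (-2, 5/2): F = (-13.500, -7.000).
Jacobian J = [[-4·p·q - 2·p, -2·p^2 + 4·q], [-4·p - q, -p]].
At the point, J = [[24.000, 2.000], [5.500, 2.000]] (det J = 37.000).
Solving J·Δ = −F gives Δ = (0.351, 2.534).
Then the next iterate is (p, q)₁ = (-1.649, 5.034).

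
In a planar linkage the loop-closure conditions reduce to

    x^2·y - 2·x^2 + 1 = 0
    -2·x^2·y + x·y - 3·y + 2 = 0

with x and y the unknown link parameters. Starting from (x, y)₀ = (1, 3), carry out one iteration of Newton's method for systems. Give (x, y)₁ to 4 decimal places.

At (1, 3): F = (2.0000, -10.0000).
Jacobian J = [[2·x·y - 4·x, x^2], [-4·x·y + y, -2·x^2 + x - 3]].
At the point, J = [[2.0000, 1.0000], [-9.0000, -4.0000]] (det J = 1.0000).
Solving J·Δ = −F gives Δ = (-2.0000, 2.0000).
Then the next iterate is (x, y)₁ = (-1.0000, 5.0000).

(-1.0000, 5.0000)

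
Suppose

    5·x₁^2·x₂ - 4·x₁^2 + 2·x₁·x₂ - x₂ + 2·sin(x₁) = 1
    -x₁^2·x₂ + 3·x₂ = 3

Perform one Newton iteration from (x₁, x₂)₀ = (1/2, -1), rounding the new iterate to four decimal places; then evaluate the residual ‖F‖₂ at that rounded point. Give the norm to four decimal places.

At (1/2, -1): F = (-2.291149, -5.7500).
Jacobian J = [[10·x₁·x₂ - 8·x₁ + 2·x₂ + 2·cos(x₁), 5·x₁^2 + 2·x₁ - 1], [-2·x₁·x₂, -x₁^2 + 3]].
At the point, J = [[-9.244835, 1.2500], [1.0000, 2.7500]] (det J = -26.673296).
Solving J·Δ = −F gives Δ = (0.0332, 2.0788).
Then the next iterate is (x₁, x₂)₁ = (0.5332, 1.0788).
Re-evaluating at (0.5332, 1.0788): F = (0.484533, -0.070305), so ‖F‖₂ = 0.4896.

0.4896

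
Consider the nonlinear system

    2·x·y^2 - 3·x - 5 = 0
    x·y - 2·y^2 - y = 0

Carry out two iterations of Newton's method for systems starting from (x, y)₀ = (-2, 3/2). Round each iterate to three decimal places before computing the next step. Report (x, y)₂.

(4.343, 1.579)

At (-2, 3/2): F = (-8.000, -9.000).
Jacobian J = [[2·y^2 - 3, 4·x·y], [y, x - 4·y - 1]].
At the point, J = [[1.500, -12.000], [1.500, -9.000]] (det J = 4.500).
Solving J·Δ = −F gives Δ = (8.000, 0.333).
Then the next iterate is (x, y)₁ = (6.000, 1.833).
Round to (6.000, 1.833) and repeat: F = (17.31867, 2.44522), J = [[3.71978, 43.992], [1.833, -2.332]].
Δ = (-1.657, -0.254), so (x, y)₂ = (4.343, 1.579).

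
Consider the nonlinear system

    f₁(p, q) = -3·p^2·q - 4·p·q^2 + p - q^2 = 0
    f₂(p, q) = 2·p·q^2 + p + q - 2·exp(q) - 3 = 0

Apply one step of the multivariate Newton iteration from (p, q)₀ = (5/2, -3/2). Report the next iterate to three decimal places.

(1.769, -1.169)

At (5/2, -3/2): F = (5.875, 8.80374).
Jacobian J = [[-6·p·q - 4·q^2 + 1, -3·p^2 - 8·p·q - 2·q], [2·q^2 + 1, 4·p·q - 2·exp(q) + 1]].
At the point, J = [[14.500, 14.250], [5.500, -14.44626]] (det J = -287.84577).
Solving J·Δ = −F gives Δ = (-0.731, 0.331).
Then the next iterate is (p, q)₁ = (1.769, -1.169).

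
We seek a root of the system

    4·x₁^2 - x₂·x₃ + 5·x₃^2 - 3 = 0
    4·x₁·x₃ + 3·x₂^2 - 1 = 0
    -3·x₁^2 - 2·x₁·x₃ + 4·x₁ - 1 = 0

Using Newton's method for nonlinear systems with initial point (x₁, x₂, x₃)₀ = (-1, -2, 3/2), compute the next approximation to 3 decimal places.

(-0.166, -1.027, 1.081)

At (-1, -2, 3/2): F = (15.250, 5.000, -5.000).
Jacobian J = [[8·x₁, -x₃, -x₂ + 10·x₃], [4·x₃, 6·x₂, 4·x₁], [-6·x₁ - 2·x₃ + 4, 0, -2·x₁]].
At the point, J = [[-8.000, -1.500, 17.000], [6.000, -12.000, -4.000], [7.000, 0.000, 2.000]] (det J = 1680.000).
Solving J·Δ = −F gives Δ = (0.834, 0.973, -0.419).
Then the next iterate is (x₁, x₂, x₃)₁ = (-0.166, -1.027, 1.081).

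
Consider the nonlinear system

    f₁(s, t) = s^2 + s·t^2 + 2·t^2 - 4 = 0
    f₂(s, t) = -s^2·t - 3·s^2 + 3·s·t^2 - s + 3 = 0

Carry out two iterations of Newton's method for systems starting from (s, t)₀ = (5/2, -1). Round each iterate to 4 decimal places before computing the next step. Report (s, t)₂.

(1.3845, -0.7984)

At (5/2, -1): F = (6.7500, -4.5000).
Jacobian J = [[2·s + t^2, 2·s·t + 4·t], [-2·s·t - 6·s + 3·t^2 - 1, -s^2 + 6·s·t]].
At the point, J = [[6.0000, -9.0000], [-8.0000, -21.2500]] (det J = -199.5000).
Solving J·Δ = −F gives Δ = (-0.9220, 0.1353).
Then the next iterate is (s, t)₁ = (1.5780, -0.8647).
Round to (1.5780, -0.8647) and repeat: F = (1.165376, -0.355436), J = [[3.903706, -6.187793], [-5.495889, -10.677064]].
Δ = (-0.1935, 0.0663), so (s, t)₂ = (1.3845, -0.7984).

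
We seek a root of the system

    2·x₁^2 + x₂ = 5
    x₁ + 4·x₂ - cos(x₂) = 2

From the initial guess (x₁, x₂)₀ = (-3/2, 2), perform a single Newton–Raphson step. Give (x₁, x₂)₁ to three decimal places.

At (-3/2, 2): F = (1.500, 4.91615).
Jacobian J = [[4·x₁, 1], [1, sin(x₂) + 4]].
At the point, J = [[-6.000, 1.000], [1.000, 4.90930]] (det J = -30.45578).
Solving J·Δ = −F gives Δ = (0.080, -1.018).
Then the next iterate is (x₁, x₂)₁ = (-1.420, 0.982).

(-1.420, 0.982)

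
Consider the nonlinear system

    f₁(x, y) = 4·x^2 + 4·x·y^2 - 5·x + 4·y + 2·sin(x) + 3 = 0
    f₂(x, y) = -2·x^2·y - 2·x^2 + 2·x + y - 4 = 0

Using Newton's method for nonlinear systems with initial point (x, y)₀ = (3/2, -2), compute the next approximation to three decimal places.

(2.117, -0.162)

At (3/2, -2): F = (22.49499, 1.500).
Jacobian J = [[8·x + 4·y^2 + 2·cos(x) - 5, 8·x·y + 4], [-4·x·y - 4·x + 2, -2·x^2 + 1]].
At the point, J = [[23.14147, -20.000], [8.000, -3.500]] (det J = 79.00484).
Solving J·Δ = −F gives Δ = (0.617, 1.838).
Then the next iterate is (x, y)₁ = (2.117, -0.162).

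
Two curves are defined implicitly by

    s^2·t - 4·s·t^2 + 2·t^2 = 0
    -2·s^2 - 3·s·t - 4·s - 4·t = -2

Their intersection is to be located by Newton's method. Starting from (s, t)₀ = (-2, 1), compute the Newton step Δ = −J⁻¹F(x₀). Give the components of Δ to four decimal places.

At (-2, 1): F = (14.0000, 4.0000).
Jacobian J = [[2·s·t - 4·t^2, s^2 - 8·s·t + 4·t], [-4·s - 3·t - 4, -3·s - 4]].
At the point, J = [[-8.0000, 24.0000], [1.0000, 2.0000]] (det J = -40.0000).
Solving J·Δ = −F gives Δ = (-1.7000, -1.1500).

(-1.7000, -1.1500)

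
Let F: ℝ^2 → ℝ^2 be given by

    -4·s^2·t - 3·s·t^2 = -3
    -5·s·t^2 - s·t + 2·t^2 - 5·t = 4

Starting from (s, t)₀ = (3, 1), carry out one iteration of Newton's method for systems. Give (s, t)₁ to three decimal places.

(2.869, 0.288)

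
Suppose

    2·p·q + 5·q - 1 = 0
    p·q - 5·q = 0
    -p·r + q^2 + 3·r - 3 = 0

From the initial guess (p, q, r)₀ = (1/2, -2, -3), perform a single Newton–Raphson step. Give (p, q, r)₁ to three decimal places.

(0.350, 0.067, 3.087)

At (1/2, -2, -3): F = (-13.000, 9.000, -6.500).
Jacobian J = [[2·q, 2·p + 5, 0], [q, p - 5, 0], [-r, 2·q, -p + 3]].
At the point, J = [[-4.000, 6.000, 0.000], [-2.000, -4.500, 0.000], [3.000, -4.000, 2.500]] (det J = 75.000).
Solving J·Δ = −F gives Δ = (-0.150, 2.067, 6.087).
Then the next iterate is (p, q, r)₁ = (0.350, 0.067, 3.087).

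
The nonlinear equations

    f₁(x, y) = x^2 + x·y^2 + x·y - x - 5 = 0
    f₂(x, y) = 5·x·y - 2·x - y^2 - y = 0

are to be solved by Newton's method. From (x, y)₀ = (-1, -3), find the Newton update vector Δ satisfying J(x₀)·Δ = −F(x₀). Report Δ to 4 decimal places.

At (-1, -3): F = (-9.0000, 11.0000).
Jacobian J = [[2·x + y^2 + y - 1, 2·x·y + x], [5·y - 2, 5·x - 2·y - 1]].
At the point, J = [[3.0000, 5.0000], [-17.0000, 0.0000]] (det J = 85.0000).
Solving J·Δ = −F gives Δ = (0.6471, 1.4118).

(0.6471, 1.4118)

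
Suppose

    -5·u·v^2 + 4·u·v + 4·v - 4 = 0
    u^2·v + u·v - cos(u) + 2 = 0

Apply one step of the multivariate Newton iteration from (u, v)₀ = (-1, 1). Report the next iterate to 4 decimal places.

(-0.2073, 0.9793)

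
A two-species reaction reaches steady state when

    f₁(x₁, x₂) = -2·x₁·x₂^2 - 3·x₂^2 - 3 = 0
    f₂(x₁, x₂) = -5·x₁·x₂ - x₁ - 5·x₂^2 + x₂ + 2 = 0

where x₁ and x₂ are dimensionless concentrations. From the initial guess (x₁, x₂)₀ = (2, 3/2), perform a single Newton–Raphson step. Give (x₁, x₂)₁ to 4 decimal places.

(1.0106, 0.8191)

At (2, 3/2): F = (-18.7500, -24.7500).
Jacobian J = [[-2·x₂^2, -4·x₁·x₂ - 6·x₂], [-5·x₂ - 1, -5·x₁ - 10·x₂ + 1]].
At the point, J = [[-4.5000, -21.0000], [-8.5000, -24.0000]] (det J = -70.5000).
Solving J·Δ = −F gives Δ = (-0.9894, -0.6809).
Then the next iterate is (x₁, x₂)₁ = (1.0106, 0.8191).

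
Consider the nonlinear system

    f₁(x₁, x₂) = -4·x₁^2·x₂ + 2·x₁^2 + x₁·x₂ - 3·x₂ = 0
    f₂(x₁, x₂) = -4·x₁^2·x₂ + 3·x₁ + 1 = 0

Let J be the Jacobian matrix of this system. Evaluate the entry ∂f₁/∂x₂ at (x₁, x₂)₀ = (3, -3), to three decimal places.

-36.000

∂f₁/∂x₂ = -4·x₁^2 + x₁ - 3.
At (3, -3) this is -36.000.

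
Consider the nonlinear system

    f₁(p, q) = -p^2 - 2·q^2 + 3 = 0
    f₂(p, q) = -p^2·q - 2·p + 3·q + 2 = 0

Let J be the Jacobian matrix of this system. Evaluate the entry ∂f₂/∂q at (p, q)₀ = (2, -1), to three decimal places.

-1.000

∂f₂/∂q = -p^2 + 3.
At (2, -1) this is -1.000.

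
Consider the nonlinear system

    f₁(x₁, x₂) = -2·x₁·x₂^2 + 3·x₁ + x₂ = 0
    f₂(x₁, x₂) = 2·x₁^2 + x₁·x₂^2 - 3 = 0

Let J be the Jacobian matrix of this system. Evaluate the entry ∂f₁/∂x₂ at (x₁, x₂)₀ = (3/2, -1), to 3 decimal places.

7.000

∂f₁/∂x₂ = -4·x₁·x₂ + 1.
At (3/2, -1) this is 7.000.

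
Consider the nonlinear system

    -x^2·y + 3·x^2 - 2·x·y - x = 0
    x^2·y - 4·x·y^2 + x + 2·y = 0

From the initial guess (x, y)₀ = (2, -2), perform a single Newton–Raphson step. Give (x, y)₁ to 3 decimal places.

(1.055, -1.467)

At (2, -2): F = (26.000, -42.000).
Jacobian J = [[-2·x·y + 6·x - 2·y - 1, -x^2 - 2·x], [2·x·y - 4·y^2 + 1, x^2 - 8·x·y + 2]].
At the point, J = [[23.000, -8.000], [-23.000, 38.000]] (det J = 690.000).
Solving J·Δ = −F gives Δ = (-0.945, 0.533).
Then the next iterate is (x, y)₁ = (1.055, -1.467).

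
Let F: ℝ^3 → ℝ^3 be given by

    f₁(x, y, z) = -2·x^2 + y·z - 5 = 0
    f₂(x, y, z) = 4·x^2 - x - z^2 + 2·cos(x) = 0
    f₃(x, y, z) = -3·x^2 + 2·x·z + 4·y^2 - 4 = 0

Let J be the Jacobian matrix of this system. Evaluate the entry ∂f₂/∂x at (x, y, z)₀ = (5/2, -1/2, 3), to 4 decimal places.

∂f₂/∂x = 8·x - 2·sin(x) - 1.
At (5/2, -1/2, 3) this is 17.8031.

17.8031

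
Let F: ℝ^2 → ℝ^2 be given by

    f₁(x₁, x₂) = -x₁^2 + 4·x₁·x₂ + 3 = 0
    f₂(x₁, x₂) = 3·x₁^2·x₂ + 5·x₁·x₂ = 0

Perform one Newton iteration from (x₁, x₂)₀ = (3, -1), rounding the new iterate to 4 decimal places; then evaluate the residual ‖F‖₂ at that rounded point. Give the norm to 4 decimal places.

11.0050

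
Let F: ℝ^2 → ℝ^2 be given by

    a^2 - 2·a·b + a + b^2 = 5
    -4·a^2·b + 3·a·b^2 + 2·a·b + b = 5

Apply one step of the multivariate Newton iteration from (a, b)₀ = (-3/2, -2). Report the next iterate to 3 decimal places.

(-23.875, -53.000)

At (-3/2, -2): F = (-6.250, -1.000).
Jacobian J = [[2·a - 2·b + 1, -2·a + 2·b], [-8·a·b + 3·b^2 + 2·b, -4·a^2 + 6·a·b + 2·a + 1]].
At the point, J = [[2.000, -1.000], [-16.000, 7.000]] (det J = -2.000).
Solving J·Δ = −F gives Δ = (-22.375, -51.000).
Then the next iterate is (a, b)₁ = (-23.875, -53.000).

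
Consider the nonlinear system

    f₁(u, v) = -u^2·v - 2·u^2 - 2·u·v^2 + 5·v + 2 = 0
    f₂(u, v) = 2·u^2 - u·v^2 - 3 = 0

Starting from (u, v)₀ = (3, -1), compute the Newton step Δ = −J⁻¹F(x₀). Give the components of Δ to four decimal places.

(-1.5000, 0.7500)

At (3, -1): F = (-18.0000, 12.0000).
Jacobian J = [[-2·u·v - 4·u - 2·v^2, -u^2 - 4·u·v + 5], [4·u - v^2, -2·u·v]].
At the point, J = [[-8.0000, 8.0000], [11.0000, 6.0000]] (det J = -136.0000).
Solving J·Δ = −F gives Δ = (-1.5000, 0.7500).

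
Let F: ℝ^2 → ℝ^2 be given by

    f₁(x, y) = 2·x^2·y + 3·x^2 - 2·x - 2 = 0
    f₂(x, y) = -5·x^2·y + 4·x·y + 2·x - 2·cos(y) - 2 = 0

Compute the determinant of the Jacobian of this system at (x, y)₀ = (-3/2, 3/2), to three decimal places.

167.850

J = [[4·x·y + 6·x - 2, 2·x^2], [-10·x·y + 4·y + 2, -5·x^2 + 4·x + 2·sin(y)]].
At the point, J = [[-20.000, 4.500], [30.500, -15.25501]].
det J = 167.850.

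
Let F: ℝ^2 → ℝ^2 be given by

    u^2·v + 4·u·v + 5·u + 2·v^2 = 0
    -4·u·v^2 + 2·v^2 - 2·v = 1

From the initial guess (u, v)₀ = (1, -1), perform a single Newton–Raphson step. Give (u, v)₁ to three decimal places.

(-1.500, -5.500)

At (1, -1): F = (2.000, -1.000).
Jacobian J = [[2·u·v + 4·v + 5, u^2 + 4·u + 4·v], [-4·v^2, -8·u·v + 4·v - 2]].
At the point, J = [[-1.000, 1.000], [-4.000, 2.000]] (det J = 2.000).
Solving J·Δ = −F gives Δ = (-2.500, -4.500).
Then the next iterate is (u, v)₁ = (-1.500, -5.500).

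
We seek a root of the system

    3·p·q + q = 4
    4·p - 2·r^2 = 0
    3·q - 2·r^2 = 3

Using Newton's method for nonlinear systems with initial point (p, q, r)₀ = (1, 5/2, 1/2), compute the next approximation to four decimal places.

(0.5844, 1.7792, 1.4188)

At (1, 5/2, 1/2): F = (6.0000, 3.5000, 4.0000).
Jacobian J = [[3·q, 3·p + 1, 0], [4, 0, -4·r], [0, 3, -4·r]].
At the point, J = [[7.5000, 4.0000, 0.0000], [4.0000, 0.0000, -2.0000], [0.0000, 3.0000, -2.0000]] (det J = 77.0000).
Solving J·Δ = −F gives Δ = (-0.4156, -0.7208, 0.9188).
Then the next iterate is (p, q, r)₁ = (0.5844, 1.7792, 1.4188).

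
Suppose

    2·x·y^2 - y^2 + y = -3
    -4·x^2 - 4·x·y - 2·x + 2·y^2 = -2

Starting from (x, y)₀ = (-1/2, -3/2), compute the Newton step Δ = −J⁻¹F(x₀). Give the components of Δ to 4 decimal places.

At (-1/2, -3/2): F = (-3.0000, 3.5000).
Jacobian J = [[2·y^2, 4·x·y - 2·y + 1], [-8·x - 4·y - 2, -4·x + 4·y]].
At the point, J = [[4.5000, 7.0000], [8.0000, -4.0000]] (det J = -74.0000).
Solving J·Δ = −F gives Δ = (-0.1689, 0.5372).

(-0.1689, 0.5372)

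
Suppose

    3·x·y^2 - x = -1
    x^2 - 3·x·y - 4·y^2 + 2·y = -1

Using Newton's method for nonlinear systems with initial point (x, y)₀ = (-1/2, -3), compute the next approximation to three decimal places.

(-0.620, -1.320)

At (-1/2, -3): F = (-12.000, -45.250).
Jacobian J = [[3·y^2 - 1, 6·x·y], [2·x - 3·y, -3·x - 8·y + 2]].
At the point, J = [[26.000, 9.000], [8.000, 27.500]] (det J = 643.000).
Solving J·Δ = −F gives Δ = (-0.120, 1.680).
Then the next iterate is (x, y)₁ = (-0.620, -1.320).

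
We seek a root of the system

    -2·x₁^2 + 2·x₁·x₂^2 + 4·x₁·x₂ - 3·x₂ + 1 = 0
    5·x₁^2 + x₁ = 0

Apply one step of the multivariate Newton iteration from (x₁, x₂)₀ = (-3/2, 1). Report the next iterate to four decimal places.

(-0.8036, 0.5238)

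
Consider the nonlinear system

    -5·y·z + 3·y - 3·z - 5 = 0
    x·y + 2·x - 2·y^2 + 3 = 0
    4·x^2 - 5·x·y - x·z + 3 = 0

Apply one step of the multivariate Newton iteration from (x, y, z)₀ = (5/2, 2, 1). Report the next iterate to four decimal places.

(45.9630, 34.5185, -4.9259)

At (5/2, 2, 1): F = (-12.0000, 5.0000, 0.5000).
Jacobian J = [[0, -5·z + 3, -5·y - 3], [y + 2, x - 4·y, 0], [8·x - 5·y - z, -5·x, -x]].
At the point, J = [[0.0000, -2.0000, -13.0000], [4.0000, -5.5000, 0.0000], [9.0000, -12.5000, -2.5000]] (det J = -13.5000).
Solving J·Δ = −F gives Δ = (43.4630, 32.5185, -5.9259).
Then the next iterate is (x, y, z)₁ = (45.9630, 34.5185, -4.9259).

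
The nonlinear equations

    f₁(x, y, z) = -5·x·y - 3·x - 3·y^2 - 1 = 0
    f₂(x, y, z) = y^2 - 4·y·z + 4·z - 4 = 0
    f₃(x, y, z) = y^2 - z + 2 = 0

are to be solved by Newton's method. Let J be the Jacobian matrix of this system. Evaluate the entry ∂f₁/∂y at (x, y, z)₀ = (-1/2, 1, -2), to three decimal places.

-3.500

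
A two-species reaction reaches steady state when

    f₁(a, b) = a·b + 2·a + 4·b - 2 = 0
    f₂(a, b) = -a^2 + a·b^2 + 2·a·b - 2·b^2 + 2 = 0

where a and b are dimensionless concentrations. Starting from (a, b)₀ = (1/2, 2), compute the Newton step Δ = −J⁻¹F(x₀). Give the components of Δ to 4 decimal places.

(-0.5801, -1.2621)

At (1/2, 2): F = (8.0000, -2.2500).
Jacobian J = [[b + 2, a + 4], [-2·a + b^2 + 2·b, 2·a·b + 2·a - 4·b]].
At the point, J = [[4.0000, 4.5000], [7.0000, -5.0000]] (det J = -51.5000).
Solving J·Δ = −F gives Δ = (-0.5801, -1.2621).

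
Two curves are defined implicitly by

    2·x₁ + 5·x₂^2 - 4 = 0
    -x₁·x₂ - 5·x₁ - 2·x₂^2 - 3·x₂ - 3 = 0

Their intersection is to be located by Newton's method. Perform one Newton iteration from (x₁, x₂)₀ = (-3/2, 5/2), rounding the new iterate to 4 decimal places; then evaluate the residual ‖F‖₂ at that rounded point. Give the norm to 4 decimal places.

5.0241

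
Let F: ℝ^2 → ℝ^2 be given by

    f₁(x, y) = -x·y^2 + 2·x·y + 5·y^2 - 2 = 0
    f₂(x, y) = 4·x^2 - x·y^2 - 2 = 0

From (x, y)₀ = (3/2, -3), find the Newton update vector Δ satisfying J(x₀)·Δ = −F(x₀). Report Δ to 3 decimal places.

At (3/2, -3): F = (20.500, -6.500).
Jacobian J = [[-y^2 + 2·y, -2·x·y + 2·x + 10·y], [8·x - y^2, -2·x·y]].
At the point, J = [[-15.000, -18.000], [3.000, 9.000]] (det J = -81.000).
Solving J·Δ = −F gives Δ = (0.833, 0.444).

(0.833, 0.444)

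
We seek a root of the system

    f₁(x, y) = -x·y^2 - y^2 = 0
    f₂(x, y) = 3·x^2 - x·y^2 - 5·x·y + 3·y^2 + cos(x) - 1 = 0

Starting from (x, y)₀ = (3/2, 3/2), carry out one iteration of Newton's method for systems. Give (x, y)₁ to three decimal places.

(1.731, 0.681)

At (3/2, 3/2): F = (-5.625, -2.05426).
Jacobian J = [[-y^2, -2·x·y - 2·y], [6·x - y^2 - 5·y - sin(x), -2·x·y - 5·x + 6·y]].
At the point, J = [[-2.250, -7.500], [-1.74749, -3.000]] (det J = -6.35621).
Solving J·Δ = −F gives Δ = (0.231, -0.819).
Then the next iterate is (x, y)₁ = (1.731, 0.681).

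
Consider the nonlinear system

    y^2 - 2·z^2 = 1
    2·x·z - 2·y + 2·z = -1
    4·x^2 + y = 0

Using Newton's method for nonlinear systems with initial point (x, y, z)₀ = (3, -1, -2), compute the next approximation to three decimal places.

At (3, -1, -2): F = (-8.000, -13.000, 35.000).
Jacobian J = [[0, 2·y, -4·z], [2·z, -2, 2·x + 2], [8·x, 1, 0]].
At the point, J = [[0.000, -2.000, 8.000], [-4.000, -2.000, 8.000], [24.000, 1.000, 0.000]] (det J = -32.000).
Solving J·Δ = −F gives Δ = (-1.250, -5.000, -0.250).
Then the next iterate is (x, y, z)₁ = (1.750, -6.000, -2.250).

(1.750, -6.000, -2.250)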